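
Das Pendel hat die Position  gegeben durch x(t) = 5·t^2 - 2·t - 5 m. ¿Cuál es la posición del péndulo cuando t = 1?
Tenemos la posición x(t) = 5·t^2 - 2·t - 5. Sustituyendo t = 1: x(1) = -2.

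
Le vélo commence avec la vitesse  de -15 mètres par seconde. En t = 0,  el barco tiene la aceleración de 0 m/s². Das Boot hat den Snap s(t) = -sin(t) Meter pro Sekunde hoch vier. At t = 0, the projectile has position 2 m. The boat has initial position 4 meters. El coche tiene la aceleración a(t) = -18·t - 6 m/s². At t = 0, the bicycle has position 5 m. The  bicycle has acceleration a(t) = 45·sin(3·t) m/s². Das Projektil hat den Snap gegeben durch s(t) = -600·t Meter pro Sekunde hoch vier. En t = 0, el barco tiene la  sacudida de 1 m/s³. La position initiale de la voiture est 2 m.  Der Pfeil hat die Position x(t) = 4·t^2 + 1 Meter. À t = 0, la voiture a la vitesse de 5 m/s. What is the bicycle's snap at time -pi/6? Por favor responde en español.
Para resolver esto, necesitamos tomar 2 derivadas de nuestra ecuación de la aceleración a(t) = 45·sin(3·t). Derivando la aceleración, obtenemos la sacudida: j(t) = 135·cos(3·t). Tomando d/dt de j(t), encontramos s(t) = -405·sin(3·t). Tenemos el snap s(t) = -405·sin(3·t). Sustituyendo t = -pi/6: s(-pi/6) = 405.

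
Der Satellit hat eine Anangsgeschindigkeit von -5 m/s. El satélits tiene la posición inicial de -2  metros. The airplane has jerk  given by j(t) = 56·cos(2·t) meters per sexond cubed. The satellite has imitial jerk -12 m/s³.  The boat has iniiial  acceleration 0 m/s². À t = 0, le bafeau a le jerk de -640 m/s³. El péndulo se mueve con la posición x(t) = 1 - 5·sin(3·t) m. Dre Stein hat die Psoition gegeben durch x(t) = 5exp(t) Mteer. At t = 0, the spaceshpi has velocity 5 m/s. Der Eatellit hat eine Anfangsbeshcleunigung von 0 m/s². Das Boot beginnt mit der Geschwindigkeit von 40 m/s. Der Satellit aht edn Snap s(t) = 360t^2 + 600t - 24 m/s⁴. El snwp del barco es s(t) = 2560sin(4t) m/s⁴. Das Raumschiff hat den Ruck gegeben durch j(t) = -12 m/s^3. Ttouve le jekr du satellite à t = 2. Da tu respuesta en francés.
Nous devons intégrer notre équation du snap s(t) = 360·t^2 + 600·t - 24 1 fois. En prenant ∫s(t)dt et en appliquant j(0) = -12, nous trouvons j(t) = 120·t^3 + 300·t^2 - 24·t - 12. Nous avons le jerk j(t) = 120·t^3 + 300·t^2 - 24·t - 12. En substituant t = 2: j(2) = 2100.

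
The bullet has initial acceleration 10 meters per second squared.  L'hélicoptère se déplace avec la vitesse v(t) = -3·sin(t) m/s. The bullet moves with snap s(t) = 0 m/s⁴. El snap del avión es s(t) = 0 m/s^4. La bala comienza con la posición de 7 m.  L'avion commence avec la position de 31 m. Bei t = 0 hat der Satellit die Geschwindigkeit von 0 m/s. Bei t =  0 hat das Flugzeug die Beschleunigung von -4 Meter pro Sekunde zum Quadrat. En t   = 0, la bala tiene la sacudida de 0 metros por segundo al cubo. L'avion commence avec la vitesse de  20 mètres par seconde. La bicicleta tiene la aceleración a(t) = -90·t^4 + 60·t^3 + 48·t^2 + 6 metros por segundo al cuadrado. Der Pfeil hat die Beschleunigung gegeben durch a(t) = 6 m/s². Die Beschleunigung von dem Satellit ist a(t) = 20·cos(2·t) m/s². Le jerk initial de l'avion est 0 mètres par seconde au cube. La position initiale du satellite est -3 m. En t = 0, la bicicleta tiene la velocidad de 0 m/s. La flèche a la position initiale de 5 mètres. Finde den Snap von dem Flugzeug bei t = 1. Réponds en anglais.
We have snap s(t) = 0. Substituting t = 1: s(1) = 0.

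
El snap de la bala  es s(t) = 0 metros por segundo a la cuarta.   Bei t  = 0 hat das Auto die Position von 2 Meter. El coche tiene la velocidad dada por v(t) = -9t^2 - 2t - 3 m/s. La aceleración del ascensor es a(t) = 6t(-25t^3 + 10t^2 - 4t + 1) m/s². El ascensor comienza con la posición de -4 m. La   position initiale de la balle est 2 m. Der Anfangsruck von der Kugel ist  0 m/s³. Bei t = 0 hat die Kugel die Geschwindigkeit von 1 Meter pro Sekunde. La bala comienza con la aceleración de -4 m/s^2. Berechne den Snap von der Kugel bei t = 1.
Wir haben den Snap s(t) = 0. Durch Einsetzen von t = 1: s(1) = 0.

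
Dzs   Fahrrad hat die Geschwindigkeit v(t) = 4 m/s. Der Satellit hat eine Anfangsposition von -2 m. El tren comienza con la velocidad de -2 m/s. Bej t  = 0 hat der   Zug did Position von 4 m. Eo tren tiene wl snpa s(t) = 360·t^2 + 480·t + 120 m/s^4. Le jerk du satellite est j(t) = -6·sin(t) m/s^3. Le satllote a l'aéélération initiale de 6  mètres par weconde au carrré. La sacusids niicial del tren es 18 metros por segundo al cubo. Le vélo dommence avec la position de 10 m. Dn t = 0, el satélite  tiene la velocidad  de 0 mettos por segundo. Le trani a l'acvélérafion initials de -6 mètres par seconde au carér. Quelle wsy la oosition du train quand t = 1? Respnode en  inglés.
To find the answer, we compute 4 integrals of s(t) = 360·t^2 + 480·t + 120. Taking ∫s(t)dt and applying j(0) = 18, we find j(t) = 120·t^3 + 240·t^2 + 120·t + 18. The antiderivative of jerk is acceleration. Using a(0) = -6, we get a(t) = 30·t^4 + 80·t^3 + 60·t^2 + 18·t - 6. Finding the antiderivative of a(t) and using v(0) = -2: v(t) = 6·t^5 + 20·t^4 + 20·t^3 + 9·t^2 - 6·t - 2. The integral of velocity is position. Using x(0) = 4, we get x(t) = t^6 + 4·t^5 + 5·t^4 + 3·t^3 - 3·t^2 - 2·t + 4. We have position x(t) = t^6 + 4·t^5 + 5·t^4 + 3·t^3 - 3·t^2 - 2·t + 4. Substituting t = 1: x(1) = 12.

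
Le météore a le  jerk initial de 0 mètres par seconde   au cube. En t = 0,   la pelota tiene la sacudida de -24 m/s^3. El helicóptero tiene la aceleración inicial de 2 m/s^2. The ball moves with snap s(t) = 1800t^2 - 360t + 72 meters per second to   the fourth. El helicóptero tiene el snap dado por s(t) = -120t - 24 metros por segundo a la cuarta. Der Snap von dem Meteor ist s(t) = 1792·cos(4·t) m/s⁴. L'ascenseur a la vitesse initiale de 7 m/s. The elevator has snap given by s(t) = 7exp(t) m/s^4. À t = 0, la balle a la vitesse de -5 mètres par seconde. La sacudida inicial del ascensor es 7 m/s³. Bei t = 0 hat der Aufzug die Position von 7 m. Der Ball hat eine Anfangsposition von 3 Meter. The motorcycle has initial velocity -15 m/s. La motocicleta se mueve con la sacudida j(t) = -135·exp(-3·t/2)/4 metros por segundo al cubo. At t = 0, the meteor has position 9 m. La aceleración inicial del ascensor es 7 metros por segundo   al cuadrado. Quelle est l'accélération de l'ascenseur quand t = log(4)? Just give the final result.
a(log(4)) = 28.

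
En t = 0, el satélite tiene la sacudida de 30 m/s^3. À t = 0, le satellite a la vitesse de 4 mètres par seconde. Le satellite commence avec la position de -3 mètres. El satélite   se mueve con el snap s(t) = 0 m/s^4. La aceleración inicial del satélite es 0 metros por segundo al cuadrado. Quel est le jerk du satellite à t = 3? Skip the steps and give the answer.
j(3) = 30.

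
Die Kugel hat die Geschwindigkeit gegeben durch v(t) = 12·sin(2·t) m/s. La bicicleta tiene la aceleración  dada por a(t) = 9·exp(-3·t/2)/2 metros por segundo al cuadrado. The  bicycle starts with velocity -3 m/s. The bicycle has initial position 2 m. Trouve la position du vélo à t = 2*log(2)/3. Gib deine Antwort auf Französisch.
En partant de l'accélération a(t) = 9·exp(-3·t/2)/2, nous prenons 2 primitives. En intégrant l'accélération et en utilisant la condition initiale v(0) = -3, nous obtenons v(t) = -3·exp(-3·t/2). En intégrant la vitesse et en utilisant la condition initiale x(0) = 2, nous obtenons x(t) = 2·exp(-3·t/2). De l'équation de la position x(t) = 2·exp(-3·t/2), nous substituons t = 2*log(2)/3 pour obtenir x = 1.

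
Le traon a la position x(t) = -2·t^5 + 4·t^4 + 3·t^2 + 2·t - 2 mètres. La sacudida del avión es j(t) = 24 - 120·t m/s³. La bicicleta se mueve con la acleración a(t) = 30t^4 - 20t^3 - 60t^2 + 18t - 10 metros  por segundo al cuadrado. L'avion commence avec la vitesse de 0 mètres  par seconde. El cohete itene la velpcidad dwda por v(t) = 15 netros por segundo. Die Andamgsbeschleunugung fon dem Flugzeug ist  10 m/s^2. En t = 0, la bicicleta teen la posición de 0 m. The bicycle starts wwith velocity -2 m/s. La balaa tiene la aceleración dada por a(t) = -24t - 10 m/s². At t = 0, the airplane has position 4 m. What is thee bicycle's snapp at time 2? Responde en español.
Para resolver esto, necesitamos tomar 2 derivadas de nuestra ecuación de la aceleración a(t) = 30·t^4 - 20·t^3 - 60·t^2 + 18·t - 10. Tomando d/dt de a(t), encontramos j(t) = 120·t^3 - 60·t^2 - 120·t + 18. Tomando d/dt de j(t), encontramos s(t) = 360·t^2 - 120·t - 120. Usando s(t) = 360·t^2 - 120·t - 120 y sustituyendo t = 2, encontramos s = 1080.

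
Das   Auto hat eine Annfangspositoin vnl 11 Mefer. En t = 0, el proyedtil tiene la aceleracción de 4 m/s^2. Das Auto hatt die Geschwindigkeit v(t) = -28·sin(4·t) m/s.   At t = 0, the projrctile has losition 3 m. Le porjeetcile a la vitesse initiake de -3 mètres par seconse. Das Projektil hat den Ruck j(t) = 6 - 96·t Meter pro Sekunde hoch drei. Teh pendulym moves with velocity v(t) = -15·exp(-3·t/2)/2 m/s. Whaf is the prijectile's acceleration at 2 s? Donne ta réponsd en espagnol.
Necesitamos integrar nuestra ecuación de la sacudida j(t) = 6 - 96·t 1 vez. La antiderivada de la sacudida, con a(0) = 4, da la aceleración: a(t) = -48·t^2 + 6·t + 4. De la ecuación de la aceleración a(t) = -48·t^2 + 6·t + 4, sustituimos t = 2 para obtener a = -176.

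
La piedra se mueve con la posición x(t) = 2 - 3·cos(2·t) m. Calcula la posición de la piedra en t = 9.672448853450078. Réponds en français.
Nous avons la position x(t) = 2 - 3·cos(2·t). En substituant t = 9.672448853450078: x(9.672448853450078) = -0.639418898731019.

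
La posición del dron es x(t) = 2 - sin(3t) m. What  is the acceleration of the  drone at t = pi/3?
We must differentiate our position equation x(t) = 2 - sin(3·t) 2 times. Differentiating position, we get velocity: v(t) = -3·cos(3·t). Differentiating velocity, we get acceleration: a(t) = 9·sin(3·t). From the given acceleration equation a(t) = 9·sin(3·t), we substitute t = pi/3 to get a = 0.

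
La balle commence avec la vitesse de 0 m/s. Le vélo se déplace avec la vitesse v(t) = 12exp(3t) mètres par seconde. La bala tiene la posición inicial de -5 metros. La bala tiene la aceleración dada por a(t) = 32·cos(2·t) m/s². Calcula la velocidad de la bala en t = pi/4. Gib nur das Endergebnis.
En t = pi/4, v = 16.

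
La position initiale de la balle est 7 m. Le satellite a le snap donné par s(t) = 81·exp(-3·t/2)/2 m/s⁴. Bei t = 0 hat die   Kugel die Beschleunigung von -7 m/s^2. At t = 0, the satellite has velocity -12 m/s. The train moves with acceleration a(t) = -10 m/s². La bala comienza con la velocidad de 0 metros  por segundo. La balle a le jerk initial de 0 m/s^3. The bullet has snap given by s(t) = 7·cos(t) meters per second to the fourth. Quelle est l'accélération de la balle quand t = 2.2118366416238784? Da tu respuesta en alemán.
Wir müssen unsere Gleichung für den Snap s(t) = 7·cos(t) 2-mal integrieren. Die Stammfunktion von dem Snap, mit j(0) = 0, ergibt den Ruck: j(t) = 7·sin(t). Die Stammfunktion von dem Ruck ist die Beschleunigung. Mit a(0) = -7 erhalten wir a(t) = -7·cos(t). Mit a(t) = -7·cos(t) und Einsetzen von t = 2.2118366416238784, finden wir a = 4.18620685114969.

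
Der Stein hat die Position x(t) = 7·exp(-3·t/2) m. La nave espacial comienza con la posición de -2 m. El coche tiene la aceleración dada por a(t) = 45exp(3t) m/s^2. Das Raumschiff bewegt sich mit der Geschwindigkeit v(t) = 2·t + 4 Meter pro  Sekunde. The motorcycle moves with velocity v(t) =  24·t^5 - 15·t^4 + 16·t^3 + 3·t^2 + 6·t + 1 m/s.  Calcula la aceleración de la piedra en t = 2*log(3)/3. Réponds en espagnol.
Partiendo de la posición x(t) = 7·exp(-3·t/2), tomamos 2 derivadas. Tomando d/dt de x(t), encontramos v(t) = -21·exp(-3·t/2)/2. La derivada de la velocidad da la aceleración: a(t) = 63·exp(-3·t/2)/4. Usando a(t) = 63·exp(-3·t/2)/4 y sustituyendo t = 2*log(3)/3, encontramos a = 21/4.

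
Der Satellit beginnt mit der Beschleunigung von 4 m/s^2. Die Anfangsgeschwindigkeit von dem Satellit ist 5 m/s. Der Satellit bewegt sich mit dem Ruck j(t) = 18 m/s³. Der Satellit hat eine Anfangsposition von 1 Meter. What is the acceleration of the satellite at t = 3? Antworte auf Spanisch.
Partiendo de la sacudida j(t) = 18, tomamos 1 antiderivada. Tomando ∫j(t)dt y aplicando a(0) = 4, encontramos a(t) = 18·t + 4. Tenemos la aceleración a(t) = 18·t + 4. Sustituyendo t = 3: a(3) = 58.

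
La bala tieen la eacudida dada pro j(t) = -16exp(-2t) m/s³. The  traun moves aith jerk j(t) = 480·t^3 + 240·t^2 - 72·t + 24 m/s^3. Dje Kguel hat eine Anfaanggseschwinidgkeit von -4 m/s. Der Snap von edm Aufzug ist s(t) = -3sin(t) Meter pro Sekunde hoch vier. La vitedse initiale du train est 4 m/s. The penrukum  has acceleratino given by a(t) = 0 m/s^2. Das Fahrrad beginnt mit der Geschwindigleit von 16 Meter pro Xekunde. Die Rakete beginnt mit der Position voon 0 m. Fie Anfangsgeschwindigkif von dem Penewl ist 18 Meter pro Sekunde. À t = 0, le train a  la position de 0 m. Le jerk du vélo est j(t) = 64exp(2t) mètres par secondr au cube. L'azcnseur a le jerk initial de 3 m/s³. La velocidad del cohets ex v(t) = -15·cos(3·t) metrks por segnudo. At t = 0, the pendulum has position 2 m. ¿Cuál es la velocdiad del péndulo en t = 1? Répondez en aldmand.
Wir müssen unsere Gleichung für die Beschleunigung a(t) = 0 1-mal integrieren. Das Integral von der Beschleunigung, mit v(0) = 18, ergibt die Geschwindigkeit: v(t) = 18. Mit v(t) = 18 und Einsetzen von t = 1, finden wir v = 18.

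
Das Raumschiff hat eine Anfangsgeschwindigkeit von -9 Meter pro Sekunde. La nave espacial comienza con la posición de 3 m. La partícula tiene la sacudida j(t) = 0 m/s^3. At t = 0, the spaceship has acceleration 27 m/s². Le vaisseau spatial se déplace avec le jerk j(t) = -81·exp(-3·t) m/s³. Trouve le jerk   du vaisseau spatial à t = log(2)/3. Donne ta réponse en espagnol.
De la ecuación de la sacudida j(t) = -81·exp(-3·t), sustituimos t = log(2)/3 para obtener j = -81/2.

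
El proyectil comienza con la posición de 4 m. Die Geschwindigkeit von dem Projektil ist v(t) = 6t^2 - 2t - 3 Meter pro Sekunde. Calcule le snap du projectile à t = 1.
Nous devons dériver notre équation de la vitesse v(t) = 6·t^2 - 2·t - 3 3 fois. En prenant d/dt de v(t), nous trouvons a(t) = 12·t - 2. En prenant d/dt de a(t), nous trouvons j(t) = 12. En prenant d/dt de j(t), nous trouvons s(t) = 0. Nous avons le snap s(t) = 0. En substituant t = 1: s(1) = 0.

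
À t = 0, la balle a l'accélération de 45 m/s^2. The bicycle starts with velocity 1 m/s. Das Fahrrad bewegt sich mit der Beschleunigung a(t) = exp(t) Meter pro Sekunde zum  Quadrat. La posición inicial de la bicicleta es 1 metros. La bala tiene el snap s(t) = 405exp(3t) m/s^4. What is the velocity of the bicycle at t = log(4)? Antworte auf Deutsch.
Um dies zu lösen, müssen wir 1 Stammfunktion unserer Gleichung für die Beschleunigung a(t) = exp(t) finden. Durch Integration von der Beschleunigung und Verwendung der Anfangsbedingung v(0) = 1, erhalten wir v(t) = exp(t). Wir haben die Geschwindigkeit v(t) = exp(t). Durch Einsetzen von t = log(4): v(log(4)) = 4.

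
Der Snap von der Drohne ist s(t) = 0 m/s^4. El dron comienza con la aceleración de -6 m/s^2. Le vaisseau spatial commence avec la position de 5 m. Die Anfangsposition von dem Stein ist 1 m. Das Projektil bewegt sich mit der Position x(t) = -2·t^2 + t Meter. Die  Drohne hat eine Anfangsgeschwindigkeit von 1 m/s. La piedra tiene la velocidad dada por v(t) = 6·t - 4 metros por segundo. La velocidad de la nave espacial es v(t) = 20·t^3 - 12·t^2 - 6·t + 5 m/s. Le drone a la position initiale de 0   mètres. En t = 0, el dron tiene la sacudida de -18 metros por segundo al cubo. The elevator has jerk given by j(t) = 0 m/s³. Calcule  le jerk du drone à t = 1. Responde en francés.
En partant du snap s(t) = 0, nous prenons 1 primitive. En intégrant le snap et en utilisant la condition initiale j(0) = -18, nous obtenons j(t) = -18. En utilisant j(t) = -18 et en substituant t = 1, nous trouvons j = -18.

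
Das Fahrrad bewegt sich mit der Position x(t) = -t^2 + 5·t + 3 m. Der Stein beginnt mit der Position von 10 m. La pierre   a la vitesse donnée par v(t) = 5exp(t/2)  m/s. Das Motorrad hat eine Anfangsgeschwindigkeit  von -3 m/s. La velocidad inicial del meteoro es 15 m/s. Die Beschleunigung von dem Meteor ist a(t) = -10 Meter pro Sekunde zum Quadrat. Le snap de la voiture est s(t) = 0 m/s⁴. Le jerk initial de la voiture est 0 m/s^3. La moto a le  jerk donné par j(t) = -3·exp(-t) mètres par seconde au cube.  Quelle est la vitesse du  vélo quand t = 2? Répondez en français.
Pour résoudre ceci, nous devons prendre 1 dérivée de notre équation de la position x(t) = -t^2 + 5·t + 3. En prenant d/dt de x(t), nous trouvons v(t) = 5 - 2·t. De l'équation de la vitesse v(t) = 5 - 2·t, nous substituons t = 2 pour obtenir v = 1.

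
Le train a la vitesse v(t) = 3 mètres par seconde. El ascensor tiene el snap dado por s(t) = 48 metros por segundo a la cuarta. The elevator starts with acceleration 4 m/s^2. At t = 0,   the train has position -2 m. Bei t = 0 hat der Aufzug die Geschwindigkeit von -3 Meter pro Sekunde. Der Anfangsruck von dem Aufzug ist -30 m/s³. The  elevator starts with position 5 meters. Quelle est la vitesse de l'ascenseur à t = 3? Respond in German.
Um dies zu lösen, müssen wir 3 Stammfunktionen unserer Gleichung für den Snap s(t) = 48 finden. Das Integral von dem Snap, mit j(0) = -30, ergibt den Ruck: j(t) = 48·t - 30. Mit ∫j(t)dt und Anwendung von a(0) = 4, finden wir a(t) = 24·t^2 - 30·t + 4. Die Stammfunktion von der Beschleunigung, mit v(0) = -3, ergibt die Geschwindigkeit: v(t) = 8·t^3 - 15·t^2 + 4·t - 3. Wir haben die Geschwindigkeit v(t) = 8·t^3 - 15·t^2 + 4·t - 3. Durch Einsetzen von t = 3: v(3) = 90.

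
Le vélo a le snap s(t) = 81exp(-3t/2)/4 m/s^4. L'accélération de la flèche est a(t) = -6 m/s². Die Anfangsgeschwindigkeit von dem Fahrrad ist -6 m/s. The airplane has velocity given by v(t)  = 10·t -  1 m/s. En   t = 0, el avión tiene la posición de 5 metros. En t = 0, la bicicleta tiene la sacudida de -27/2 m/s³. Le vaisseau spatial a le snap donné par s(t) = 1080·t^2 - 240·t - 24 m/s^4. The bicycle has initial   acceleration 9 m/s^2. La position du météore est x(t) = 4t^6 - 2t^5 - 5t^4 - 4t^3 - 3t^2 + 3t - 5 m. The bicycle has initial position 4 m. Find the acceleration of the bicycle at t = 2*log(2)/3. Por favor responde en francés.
Pour résoudre ceci, nous devons prendre 2 primitives de notre équation du snap s(t) = 81·exp(-3·t/2)/4. La primitive du snap est le jerk. En utilisant j(0) = -27/2, nous obtenons j(t) = -27·exp(-3·t/2)/2. En intégrant le jerk et en utilisant la condition initiale a(0) = 9, nous obtenons a(t) = 9·exp(-3·t/2). En utilisant a(t) = 9·exp(-3·t/2) et en substituant t = 2*log(2)/3, nous trouvons a = 9/2.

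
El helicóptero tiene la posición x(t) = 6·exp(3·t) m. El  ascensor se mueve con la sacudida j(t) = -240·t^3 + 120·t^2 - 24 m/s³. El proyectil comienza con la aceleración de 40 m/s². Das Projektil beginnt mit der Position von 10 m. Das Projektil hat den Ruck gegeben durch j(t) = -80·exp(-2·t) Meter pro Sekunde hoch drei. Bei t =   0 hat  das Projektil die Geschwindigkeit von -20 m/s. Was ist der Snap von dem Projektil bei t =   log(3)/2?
Wir müssen unsere Gleichung für den Ruck j(t) = -80·exp(-2·t) 1-mal ableiten. Die Ableitung von dem Ruck ergibt den Snap: s(t) = 160·exp(-2·t). Wir haben den Snap s(t) = 160·exp(-2·t). Durch Einsetzen von t = log(3)/2: s(log(3)/2) = 160/3.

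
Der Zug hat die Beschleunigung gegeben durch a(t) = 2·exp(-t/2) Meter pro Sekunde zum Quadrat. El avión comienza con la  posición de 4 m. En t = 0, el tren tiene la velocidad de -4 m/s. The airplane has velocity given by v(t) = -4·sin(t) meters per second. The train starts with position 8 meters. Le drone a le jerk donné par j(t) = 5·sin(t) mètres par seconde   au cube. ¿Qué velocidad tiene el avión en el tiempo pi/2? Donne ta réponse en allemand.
Mit v(t) = -4·sin(t) und Einsetzen von t = pi/2, finden wir v = -4.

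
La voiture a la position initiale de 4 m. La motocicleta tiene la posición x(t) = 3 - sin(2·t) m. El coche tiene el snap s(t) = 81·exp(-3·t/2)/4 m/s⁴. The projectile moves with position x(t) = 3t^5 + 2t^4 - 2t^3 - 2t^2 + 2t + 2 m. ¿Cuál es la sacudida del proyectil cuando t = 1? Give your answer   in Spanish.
Para resolver esto, necesitamos tomar 3 derivadas de nuestra ecuación de la posición x(t) = 3·t^5 + 2·t^4 - 2·t^3 - 2·t^2 + 2·t + 2. Tomando d/dt de x(t), encontramos v(t) = 15·t^4 + 8·t^3 - 6·t^2 - 4·t + 2. La derivada de la velocidad da la aceleración: a(t) = 60·t^3 + 24·t^2 - 12·t - 4. Derivando la aceleración, obtenemos la sacudida: j(t) = 180·t^2 + 48·t - 12. Usando j(t) = 180·t^2 + 48·t - 12 y sustituyendo t = 1, encontramos j = 216.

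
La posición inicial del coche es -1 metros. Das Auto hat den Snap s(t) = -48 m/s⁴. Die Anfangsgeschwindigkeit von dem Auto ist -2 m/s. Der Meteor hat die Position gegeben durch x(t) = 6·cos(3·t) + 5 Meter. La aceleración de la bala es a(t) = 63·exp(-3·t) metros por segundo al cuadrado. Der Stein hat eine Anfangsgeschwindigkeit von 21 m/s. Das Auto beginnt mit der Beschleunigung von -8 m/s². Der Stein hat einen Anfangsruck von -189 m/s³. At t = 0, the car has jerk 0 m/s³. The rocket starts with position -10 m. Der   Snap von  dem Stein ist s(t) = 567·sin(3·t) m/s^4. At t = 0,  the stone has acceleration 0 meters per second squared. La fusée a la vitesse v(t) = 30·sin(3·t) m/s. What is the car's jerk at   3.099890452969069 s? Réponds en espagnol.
Partiendo del snap s(t) = -48, tomamos 1 integral. La antiderivada del snap, con j(0) = 0, da la sacudida: j(t) = -48·t. Tenemos la sacudida j(t) = -48·t. Sustituyendo t = 3.099890452969069: j(3.099890452969069) = -148.794741742515.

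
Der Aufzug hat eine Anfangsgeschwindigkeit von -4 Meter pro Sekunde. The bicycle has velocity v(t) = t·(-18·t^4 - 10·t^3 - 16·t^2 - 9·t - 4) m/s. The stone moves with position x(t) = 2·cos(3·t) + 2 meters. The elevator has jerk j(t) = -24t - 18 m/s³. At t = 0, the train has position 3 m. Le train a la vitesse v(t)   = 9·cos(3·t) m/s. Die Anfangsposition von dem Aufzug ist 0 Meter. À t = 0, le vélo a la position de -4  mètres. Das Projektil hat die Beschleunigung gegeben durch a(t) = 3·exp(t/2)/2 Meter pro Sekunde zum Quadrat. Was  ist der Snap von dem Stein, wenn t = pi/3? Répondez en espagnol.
Debemos derivar nuestra ecuación de la posición x(t) = 2·cos(3·t) + 2 4 veces. La derivada de la posición da la velocidad: v(t) = -6·sin(3·t). Derivando la velocidad, obtenemos la aceleración: a(t) = -18·cos(3·t). Tomando d/dt de a(t), encontramos j(t) = 54·sin(3·t). Derivando la sacudida, obtenemos el snap: s(t) = 162·cos(3·t). Usando s(t) = 162·cos(3·t) y sustituyendo t = pi/3, encontramos s = -162.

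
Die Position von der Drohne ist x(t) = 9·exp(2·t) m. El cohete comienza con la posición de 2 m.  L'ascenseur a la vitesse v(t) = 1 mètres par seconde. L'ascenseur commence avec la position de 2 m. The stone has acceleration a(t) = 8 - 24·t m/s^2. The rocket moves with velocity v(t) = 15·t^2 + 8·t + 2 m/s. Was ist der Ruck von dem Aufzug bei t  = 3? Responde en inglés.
Starting from velocity v(t) = 1, we take 2 derivatives. Differentiating velocity, we get acceleration: a(t) = 0. Taking d/dt of a(t), we find j(t) = 0. Using j(t) = 0 and substituting t = 3, we find j = 0.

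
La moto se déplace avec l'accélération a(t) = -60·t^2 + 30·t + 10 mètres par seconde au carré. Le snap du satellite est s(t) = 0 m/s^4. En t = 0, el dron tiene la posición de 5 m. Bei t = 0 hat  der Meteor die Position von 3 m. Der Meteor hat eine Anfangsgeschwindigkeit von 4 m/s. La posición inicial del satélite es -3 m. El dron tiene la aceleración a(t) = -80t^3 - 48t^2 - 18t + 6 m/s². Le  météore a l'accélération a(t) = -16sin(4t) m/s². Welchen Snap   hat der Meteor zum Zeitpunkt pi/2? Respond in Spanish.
Para resolver esto, necesitamos tomar 2 derivadas de nuestra ecuación de la aceleración a(t) = -16·sin(4·t). La derivada de la aceleración da la sacudida: j(t) = -64·cos(4·t). Derivando la sacudida, obtenemos el snap: s(t) = 256·sin(4·t). De la ecuación del snap s(t) = 256·sin(4·t), sustituimos t = pi/2 para obtener s = 0.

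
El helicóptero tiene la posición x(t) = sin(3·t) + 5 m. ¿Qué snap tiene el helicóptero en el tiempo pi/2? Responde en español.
Para resolver esto, necesitamos tomar 4 derivadas de nuestra ecuación de la posición x(t) = sin(3·t) + 5. Tomando d/dt de x(t), encontramos v(t) = 3·cos(3·t). Tomando d/dt de v(t), encontramos a(t) = -9·sin(3·t). Derivando la aceleración, obtenemos la sacudida: j(t) = -27·cos(3·t). Tomando d/dt de j(t), encontramos s(t) = 81·sin(3·t). Usando s(t) = 81·sin(3·t) y sustituyendo t = pi/2, encontramos s = -81.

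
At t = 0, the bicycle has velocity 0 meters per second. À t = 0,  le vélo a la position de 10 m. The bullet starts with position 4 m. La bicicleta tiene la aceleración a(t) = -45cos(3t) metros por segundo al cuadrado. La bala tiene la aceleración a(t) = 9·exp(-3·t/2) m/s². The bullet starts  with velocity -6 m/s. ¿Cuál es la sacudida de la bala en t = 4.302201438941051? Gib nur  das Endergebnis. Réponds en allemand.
Bei t = 4.302201438941051, j = -0.0212667071655057.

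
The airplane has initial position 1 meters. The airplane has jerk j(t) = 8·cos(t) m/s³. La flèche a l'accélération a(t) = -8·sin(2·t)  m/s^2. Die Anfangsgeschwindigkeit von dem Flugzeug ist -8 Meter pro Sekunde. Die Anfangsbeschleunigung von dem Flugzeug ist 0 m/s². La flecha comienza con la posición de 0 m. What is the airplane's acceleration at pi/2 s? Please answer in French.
En partant du jerk j(t) = 8·cos(t), nous prenons 1 intégrale. L'intégrale du jerk, avec a(0) = 0, donne l'accélération: a(t) = 8·sin(t). Nous avons l'accélération a(t) = 8·sin(t). En substituant t = pi/2: a(pi/2) = 8.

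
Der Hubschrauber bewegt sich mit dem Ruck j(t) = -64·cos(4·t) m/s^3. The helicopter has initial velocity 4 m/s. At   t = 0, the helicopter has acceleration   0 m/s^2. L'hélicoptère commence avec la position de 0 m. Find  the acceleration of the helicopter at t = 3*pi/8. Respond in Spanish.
Debemos encontrar la integral de nuestra ecuación de la sacudida j(t) = -64·cos(4·t) 1 vez. La integral de la sacudida, con a(0) = 0, da la aceleración: a(t) = -16·sin(4·t). De la ecuación de la aceleración a(t) = -16·sin(4·t), sustituimos t = 3*pi/8 para obtener a = 16.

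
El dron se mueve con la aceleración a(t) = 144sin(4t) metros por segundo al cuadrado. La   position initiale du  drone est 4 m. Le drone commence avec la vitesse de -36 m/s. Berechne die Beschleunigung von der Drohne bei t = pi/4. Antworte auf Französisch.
Nous avons l'accélération a(t) = 144·sin(4·t). En substituant t = pi/4: a(pi/4) = 0.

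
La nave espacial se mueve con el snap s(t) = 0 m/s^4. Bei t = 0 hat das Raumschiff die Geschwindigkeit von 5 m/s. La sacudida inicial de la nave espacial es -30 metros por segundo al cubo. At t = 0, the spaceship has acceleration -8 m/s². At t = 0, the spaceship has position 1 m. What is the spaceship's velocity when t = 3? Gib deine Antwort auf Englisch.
Starting from snap s(t) = 0, we take 3 integrals. Integrating snap and using the initial condition j(0) = -30, we get j(t) = -30. Integrating jerk and using the initial condition a(0) = -8, we get a(t) = -30·t - 8. Integrating acceleration and using the initial condition v(0) = 5, we get v(t) = -15·t^2 - 8·t + 5. Using v(t) = -15·t^2 - 8·t + 5 and substituting t = 3, we find v = -154.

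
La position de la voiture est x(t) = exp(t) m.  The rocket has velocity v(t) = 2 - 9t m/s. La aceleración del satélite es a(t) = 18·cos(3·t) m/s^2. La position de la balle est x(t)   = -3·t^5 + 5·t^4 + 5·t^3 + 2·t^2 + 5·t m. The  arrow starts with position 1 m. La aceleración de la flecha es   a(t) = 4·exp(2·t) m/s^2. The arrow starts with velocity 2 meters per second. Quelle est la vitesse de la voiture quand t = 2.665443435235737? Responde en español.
Partiendo de la posición x(t) = exp(t), tomamos 1 derivada. Derivando la posición, obtenemos la velocidad: v(t) = exp(t). De la ecuación de la velocidad v(t) = exp(t), sustituimos t = 2.665443435235737 para obtener v = 14.3743222139191.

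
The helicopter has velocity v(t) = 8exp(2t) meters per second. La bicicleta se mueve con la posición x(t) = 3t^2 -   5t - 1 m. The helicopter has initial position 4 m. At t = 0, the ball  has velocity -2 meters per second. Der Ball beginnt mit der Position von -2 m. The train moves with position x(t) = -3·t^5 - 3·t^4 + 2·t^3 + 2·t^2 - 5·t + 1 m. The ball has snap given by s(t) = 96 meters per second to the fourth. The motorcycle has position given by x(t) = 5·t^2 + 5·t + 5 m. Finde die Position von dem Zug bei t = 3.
Aus der Gleichung für die Position x(t) = -3·t^5 - 3·t^4 + 2·t^3 + 2·t^2 - 5·t + 1, setzen wir t = 3 ein und erhalten x = -914.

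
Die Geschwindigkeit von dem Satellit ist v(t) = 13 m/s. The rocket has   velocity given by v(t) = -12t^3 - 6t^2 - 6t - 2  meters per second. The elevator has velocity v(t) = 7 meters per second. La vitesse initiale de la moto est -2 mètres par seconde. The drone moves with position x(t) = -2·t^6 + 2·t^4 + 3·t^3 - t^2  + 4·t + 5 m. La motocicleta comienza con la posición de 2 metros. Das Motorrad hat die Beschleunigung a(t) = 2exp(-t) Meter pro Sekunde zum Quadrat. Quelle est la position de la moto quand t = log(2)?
Nous devons trouver l'intégrale de notre équation de l'accélération a(t) = 2·exp(-t) 2 fois. L'intégrale de l'accélération, avec v(0) = -2, donne la vitesse: v(t) = -2·exp(-t). En intégrant la vitesse et en utilisant la condition initiale x(0) = 2, nous obtenons x(t) = 2·exp(-t). De l'équation de la position x(t) = 2·exp(-t), nous substituons t = log(2) pour obtenir x = 1.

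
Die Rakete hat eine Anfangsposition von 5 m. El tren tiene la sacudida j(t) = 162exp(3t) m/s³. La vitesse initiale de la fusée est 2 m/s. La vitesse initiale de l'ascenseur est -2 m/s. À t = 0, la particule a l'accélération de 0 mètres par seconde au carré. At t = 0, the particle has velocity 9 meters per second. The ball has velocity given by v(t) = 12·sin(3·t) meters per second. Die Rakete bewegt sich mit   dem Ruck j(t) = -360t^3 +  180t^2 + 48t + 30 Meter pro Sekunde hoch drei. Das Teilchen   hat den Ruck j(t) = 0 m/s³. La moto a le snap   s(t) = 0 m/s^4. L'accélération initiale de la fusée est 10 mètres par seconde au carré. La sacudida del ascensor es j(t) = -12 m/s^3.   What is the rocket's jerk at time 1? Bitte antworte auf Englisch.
Using j(t) = -360·t^3 + 180·t^2 + 48·t + 30 and substituting t = 1, we find j = -102.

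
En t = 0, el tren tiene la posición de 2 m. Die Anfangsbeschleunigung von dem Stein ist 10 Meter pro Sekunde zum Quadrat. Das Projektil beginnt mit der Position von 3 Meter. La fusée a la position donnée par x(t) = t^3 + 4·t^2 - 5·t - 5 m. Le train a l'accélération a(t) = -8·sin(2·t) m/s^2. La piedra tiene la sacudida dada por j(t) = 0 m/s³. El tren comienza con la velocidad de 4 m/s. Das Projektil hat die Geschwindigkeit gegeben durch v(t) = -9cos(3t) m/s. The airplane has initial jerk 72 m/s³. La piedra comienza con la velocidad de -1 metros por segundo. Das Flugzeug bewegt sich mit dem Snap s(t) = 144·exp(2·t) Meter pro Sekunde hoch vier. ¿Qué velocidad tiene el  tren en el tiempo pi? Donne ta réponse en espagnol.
Para resolver esto, necesitamos tomar 1 integral de nuestra ecuación de la aceleración a(t) = -8·sin(2·t). La integral de la aceleración, con v(0) = 4, da la velocidad: v(t) = 4·cos(2·t). De la ecuación de la velocidad v(t) = 4·cos(2·t), sustituimos t = pi para obtener v = 4.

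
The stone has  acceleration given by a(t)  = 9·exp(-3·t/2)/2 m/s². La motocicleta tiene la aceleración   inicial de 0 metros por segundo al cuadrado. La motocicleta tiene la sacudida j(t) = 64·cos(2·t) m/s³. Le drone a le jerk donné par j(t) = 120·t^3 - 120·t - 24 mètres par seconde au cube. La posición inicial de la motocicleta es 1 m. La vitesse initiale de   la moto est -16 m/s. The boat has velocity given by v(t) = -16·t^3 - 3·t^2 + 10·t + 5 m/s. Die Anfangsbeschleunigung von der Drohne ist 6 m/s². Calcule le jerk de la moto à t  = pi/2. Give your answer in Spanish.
Usando j(t) = 64·cos(2·t) y sustituyendo t = pi/2, encontramos j = -64.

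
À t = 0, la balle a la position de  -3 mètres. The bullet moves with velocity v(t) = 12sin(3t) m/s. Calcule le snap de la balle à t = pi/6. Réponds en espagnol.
Partiendo de la velocidad v(t) = 12·sin(3·t), tomamos 3 derivadas. Tomando d/dt de v(t), encontramos a(t) = 36·cos(3·t). Tomando d/dt de a(t), encontramos j(t) = -108·sin(3·t). Tomando d/dt de j(t), encontramos s(t) = -324·cos(3·t). De la ecuación del snap s(t) = -324·cos(3·t), sustituimos t = pi/6 para obtener s = 0.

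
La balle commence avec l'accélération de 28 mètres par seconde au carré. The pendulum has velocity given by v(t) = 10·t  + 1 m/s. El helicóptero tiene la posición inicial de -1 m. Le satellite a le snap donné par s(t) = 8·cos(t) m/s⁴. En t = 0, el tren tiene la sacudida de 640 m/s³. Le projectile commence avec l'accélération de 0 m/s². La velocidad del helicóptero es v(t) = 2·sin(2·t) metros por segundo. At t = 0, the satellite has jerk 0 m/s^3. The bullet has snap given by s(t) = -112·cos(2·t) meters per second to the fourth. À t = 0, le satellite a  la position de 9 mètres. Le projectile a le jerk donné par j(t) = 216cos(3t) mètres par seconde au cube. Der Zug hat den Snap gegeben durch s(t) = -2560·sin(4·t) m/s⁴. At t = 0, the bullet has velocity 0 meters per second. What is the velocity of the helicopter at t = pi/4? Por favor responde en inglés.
From the given velocity equation v(t) = 2·sin(2·t), we substitute t = pi/4 to get v = 2.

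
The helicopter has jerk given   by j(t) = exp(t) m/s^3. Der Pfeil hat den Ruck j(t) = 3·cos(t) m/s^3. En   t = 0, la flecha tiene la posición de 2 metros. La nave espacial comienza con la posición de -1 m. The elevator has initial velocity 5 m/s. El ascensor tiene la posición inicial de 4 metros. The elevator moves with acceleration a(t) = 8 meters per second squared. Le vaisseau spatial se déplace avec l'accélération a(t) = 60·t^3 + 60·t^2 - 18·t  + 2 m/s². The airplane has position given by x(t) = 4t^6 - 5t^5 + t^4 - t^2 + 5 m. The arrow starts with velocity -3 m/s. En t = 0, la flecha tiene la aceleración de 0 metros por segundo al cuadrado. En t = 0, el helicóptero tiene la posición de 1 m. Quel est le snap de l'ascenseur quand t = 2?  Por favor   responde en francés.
En partant de l'accélération a(t) = 8, nous prenons 2 dérivées. La dérivée de l'accélération donne le jerk: j(t) = 0. En dérivant le jerk, nous obtenons le snap: s(t) = 0. De l'équation du snap s(t) = 0, nous substituons t = 2 pour obtenir s = 0.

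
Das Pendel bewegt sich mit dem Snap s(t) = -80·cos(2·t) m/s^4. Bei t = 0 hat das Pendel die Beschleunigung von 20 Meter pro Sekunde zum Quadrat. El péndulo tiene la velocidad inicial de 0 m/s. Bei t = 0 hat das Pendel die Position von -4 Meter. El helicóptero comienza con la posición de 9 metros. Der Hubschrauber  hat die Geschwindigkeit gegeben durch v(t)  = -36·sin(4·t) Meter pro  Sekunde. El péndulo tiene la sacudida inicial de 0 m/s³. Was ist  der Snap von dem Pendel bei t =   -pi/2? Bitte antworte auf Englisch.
Using s(t) = -80·cos(2·t) and substituting t = -pi/2, we find s = 80.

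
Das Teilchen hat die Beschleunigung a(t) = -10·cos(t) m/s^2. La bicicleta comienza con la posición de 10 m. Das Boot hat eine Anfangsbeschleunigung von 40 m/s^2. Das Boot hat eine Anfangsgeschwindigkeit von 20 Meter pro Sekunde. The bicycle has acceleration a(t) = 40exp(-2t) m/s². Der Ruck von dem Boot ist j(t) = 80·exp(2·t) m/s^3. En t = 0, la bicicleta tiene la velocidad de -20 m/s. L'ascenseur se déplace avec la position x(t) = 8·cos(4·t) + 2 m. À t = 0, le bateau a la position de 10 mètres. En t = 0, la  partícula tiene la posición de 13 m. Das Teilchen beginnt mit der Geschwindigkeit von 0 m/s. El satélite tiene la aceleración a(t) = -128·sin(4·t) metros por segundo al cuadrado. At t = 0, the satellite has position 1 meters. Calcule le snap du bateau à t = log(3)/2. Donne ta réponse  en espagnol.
Para resolver esto, necesitamos tomar 1 derivada de nuestra ecuación de la sacudida j(t) = 80·exp(2·t). Derivando la sacudida, obtenemos el snap: s(t) = 160·exp(2·t). Usando s(t) = 160·exp(2·t) y sustituyendo t = log(3)/2, encontramos s = 480.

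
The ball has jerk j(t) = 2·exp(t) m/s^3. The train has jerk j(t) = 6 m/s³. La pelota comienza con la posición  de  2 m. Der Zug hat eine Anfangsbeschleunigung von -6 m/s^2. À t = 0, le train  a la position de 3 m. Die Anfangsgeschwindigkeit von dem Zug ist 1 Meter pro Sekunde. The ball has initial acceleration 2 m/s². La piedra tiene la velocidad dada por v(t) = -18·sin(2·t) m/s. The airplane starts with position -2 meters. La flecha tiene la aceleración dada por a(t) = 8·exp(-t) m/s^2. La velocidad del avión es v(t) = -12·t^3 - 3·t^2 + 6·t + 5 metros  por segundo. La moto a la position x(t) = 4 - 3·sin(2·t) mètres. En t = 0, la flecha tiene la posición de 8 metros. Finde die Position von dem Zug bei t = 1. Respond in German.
Wir müssen unsere Gleichung für den Ruck j(t) = 6 3-mal integrieren. Das Integral von dem Ruck ist die Beschleunigung. Mit a(0) = -6 erhalten wir a(t) = 6·t - 6. Die Stammfunktion von der Beschleunigung ist die Geschwindigkeit. Mit v(0) = 1 erhalten wir v(t) = 3·t^2 - 6·t + 1. Die Stammfunktion von der Geschwindigkeit, mit x(0) = 3, ergibt die Position: x(t) = t^3 - 3·t^2 + t + 3. Wir haben die Position x(t) = t^3 - 3·t^2 + t + 3. Durch Einsetzen von t = 1: x(1) = 2.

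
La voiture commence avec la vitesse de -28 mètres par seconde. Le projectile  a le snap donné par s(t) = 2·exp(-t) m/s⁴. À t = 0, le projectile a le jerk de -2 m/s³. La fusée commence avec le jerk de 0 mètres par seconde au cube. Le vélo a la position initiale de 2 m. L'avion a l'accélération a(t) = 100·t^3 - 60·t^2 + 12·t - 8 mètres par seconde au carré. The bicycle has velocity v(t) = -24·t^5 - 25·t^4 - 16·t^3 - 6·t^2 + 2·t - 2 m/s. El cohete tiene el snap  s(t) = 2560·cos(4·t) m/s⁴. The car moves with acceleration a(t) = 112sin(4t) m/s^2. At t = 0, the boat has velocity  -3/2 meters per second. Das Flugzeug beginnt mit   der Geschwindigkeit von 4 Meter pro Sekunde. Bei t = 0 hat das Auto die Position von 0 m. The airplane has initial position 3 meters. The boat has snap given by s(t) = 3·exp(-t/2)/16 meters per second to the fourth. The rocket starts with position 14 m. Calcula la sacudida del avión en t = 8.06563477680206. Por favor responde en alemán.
Um dies zu lösen, müssen wir 1 Ableitung unserer Gleichung für die Beschleunigung a(t) = 100·t^3 - 60·t^2 + 12·t - 8 nehmen. Durch Ableiten von der Beschleunigung erhalten wir den Ruck: j(t) = 300·t^2 - 120·t + 12. Wir haben den Ruck j(t) = 300·t^2 - 120·t + 12. Durch Einsetzen von t = 8.06563477680206: j(8.06563477680206) = 18560.4631326114.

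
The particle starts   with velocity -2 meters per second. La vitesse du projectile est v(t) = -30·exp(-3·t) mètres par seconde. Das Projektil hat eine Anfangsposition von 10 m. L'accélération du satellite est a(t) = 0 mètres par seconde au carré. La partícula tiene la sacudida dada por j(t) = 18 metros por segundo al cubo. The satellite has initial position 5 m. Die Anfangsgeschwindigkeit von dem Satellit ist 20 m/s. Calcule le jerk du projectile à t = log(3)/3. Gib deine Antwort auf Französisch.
En partant de la vitesse v(t) = -30·exp(-3·t), nous prenons 2 dérivées. En dérivant la vitesse, nous obtenons l'accélération: a(t) = 90·exp(-3·t). En dérivant l'accélération, nous obtenons le jerk: j(t) = -270·exp(-3·t). En utilisant j(t) = -270·exp(-3·t) et en substituant t = log(3)/3, nous trouvons j = -90.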